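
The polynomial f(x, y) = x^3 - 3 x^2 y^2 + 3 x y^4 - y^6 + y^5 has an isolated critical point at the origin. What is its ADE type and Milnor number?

Type E8, Milnor number mu = 8.

The Hessian of f at 0 is [[0, 0], [0, 0]] with rank 0, so corank 2. A Groebner basis of the Jacobian ideal J(f) in C{x,y} is {y^4, x^3, -x^2/2 + x*y^2}; counting standard monomials gives mu = 8. Corank 2; j^3 = x^3 is a perfect cube, so E-series; the 5-jet and mu = 8 give E_8.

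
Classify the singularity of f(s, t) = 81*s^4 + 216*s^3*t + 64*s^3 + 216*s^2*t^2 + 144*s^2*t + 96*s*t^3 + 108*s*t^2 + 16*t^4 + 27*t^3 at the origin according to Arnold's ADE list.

The Hessian of f at 0 has rank 0. Corank 2; j^3 = (4*s + 3*t)^3 is a perfect cube, so E-series; the 4-jet and mu = 6 give E_6.

E6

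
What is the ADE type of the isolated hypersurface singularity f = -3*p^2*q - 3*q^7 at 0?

D8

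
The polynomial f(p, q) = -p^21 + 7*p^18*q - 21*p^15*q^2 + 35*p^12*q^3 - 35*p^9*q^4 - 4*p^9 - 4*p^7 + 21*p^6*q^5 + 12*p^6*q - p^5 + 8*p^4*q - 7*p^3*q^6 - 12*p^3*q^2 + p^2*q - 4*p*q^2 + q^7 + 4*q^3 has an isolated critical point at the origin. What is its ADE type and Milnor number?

The Hessian of f at 0 is [[0, 0], [0, 0]] with rank 0, so corank 2. A Groebner basis of the Jacobian ideal J(f) in C{p,q} is {-32*p^2/249 + p*q^3 + 1273*p*q/1992 - 761*q^2/996, -8*p^2/83 + 595*p*q/1328 + q^4 - 339*q^2/664, p^3 - 12*p*q^2 + 16*q^3, p^2*q - 4*p*q^2 + 4*q^3}; counting standard monomials gives mu = 8. Corank 2; j^3 = q*(p - 2*q)^2 has shape L^2 M (L != M), so D-series; mu = 8 gives D_8.

Type D8, Milnor number mu = 8.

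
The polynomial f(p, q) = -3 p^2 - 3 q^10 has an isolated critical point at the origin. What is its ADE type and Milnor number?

Type A_{9}, Milnor number mu = 9.

The Hessian of f at 0 is [[-6, 0], [0, 0]] with rank 1, so corank 1. A Groebner basis of the Jacobian ideal J(f) in C{p,q} is {q^9, p}; counting standard monomials gives mu = 9. Corank 1: A-series; mu = 9 gives A_9.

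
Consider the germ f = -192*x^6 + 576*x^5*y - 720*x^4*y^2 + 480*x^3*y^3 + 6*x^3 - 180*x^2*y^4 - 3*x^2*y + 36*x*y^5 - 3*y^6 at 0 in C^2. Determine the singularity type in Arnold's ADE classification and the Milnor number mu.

Type D_7, Milnor number mu = 7.

The Hessian of f at 0 is [[0, 0], [0, 0]] with rank 0, so corank 2. A Groebner basis of the Jacobian ideal J(f) in C{x,y} is {x*y/12 + y^5, x*y^2, x^2 - x*y/2}; counting standard monomials gives mu = 7. Corank 2; j^3 = 3*x^2*(2*x - y) has shape L^2 M (L != M), so D-series; mu = 7 gives D_7.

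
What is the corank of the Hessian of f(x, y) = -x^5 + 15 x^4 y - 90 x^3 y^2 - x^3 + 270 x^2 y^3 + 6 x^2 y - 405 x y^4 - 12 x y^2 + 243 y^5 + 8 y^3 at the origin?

Hessian at 0 has rank 0.

2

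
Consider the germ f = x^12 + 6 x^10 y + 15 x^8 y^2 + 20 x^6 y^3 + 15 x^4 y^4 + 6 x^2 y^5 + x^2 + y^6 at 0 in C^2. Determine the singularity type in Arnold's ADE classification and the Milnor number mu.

The Hessian of f at 0 has rank 1. Corank 1: A-series; mu = 5 gives A_5.

Type A_5, Milnor number mu = 5.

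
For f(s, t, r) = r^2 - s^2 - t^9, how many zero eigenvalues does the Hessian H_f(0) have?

1

The Hessian at 0 is [[-2, 0, 0], [0, 0, 0], [0, 0, 2]] of rank 2; hence corank 1.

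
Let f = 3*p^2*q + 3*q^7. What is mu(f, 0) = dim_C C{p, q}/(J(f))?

The Hessian of f at 0 is [[0, 0], [0, 0]] with rank 0, so corank 2. A Groebner basis of the Jacobian ideal J(f) in C{p,q} is {p^2/7 + q^6, p^3, p*q}; counting standard monomials gives mu = 8. Corank 2; j^3 = 3*p^2*q has shape L^2 M (L != M), so D-series; mu = 8 gives D_8.

8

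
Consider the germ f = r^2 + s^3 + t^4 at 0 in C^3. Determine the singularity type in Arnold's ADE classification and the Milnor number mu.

The Hessian of f at 0 has rank 1. Corank 2; j^3 = s^3 is a perfect cube, so E-series; the 4-jet and mu = 6 give E_6.

Type E_{6}, Milnor number mu = 6.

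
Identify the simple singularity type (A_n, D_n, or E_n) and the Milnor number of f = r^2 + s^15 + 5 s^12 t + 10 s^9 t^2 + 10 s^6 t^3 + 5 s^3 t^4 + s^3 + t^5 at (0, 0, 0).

The Hessian of f at 0 has rank 1. Corank 2; j^3 = s^3 is a perfect cube, so E-series; the 5-jet and mu = 8 give E_8.

Type E8, Milnor number mu = 8.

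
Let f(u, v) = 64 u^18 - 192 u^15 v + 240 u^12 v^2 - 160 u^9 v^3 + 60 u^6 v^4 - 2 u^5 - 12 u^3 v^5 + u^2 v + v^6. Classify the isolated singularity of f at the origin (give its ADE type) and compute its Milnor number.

Type D7, Milnor number mu = 7.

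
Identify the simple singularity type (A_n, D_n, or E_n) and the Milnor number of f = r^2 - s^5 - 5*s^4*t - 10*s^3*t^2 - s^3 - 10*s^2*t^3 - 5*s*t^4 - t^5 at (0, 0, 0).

The Hessian of f at 0 has rank 1. Corank 2; j^3 = -s^3 is a perfect cube, so E-series; the 5-jet and mu = 8 give E_8.

Type E_8, Milnor number mu = 8.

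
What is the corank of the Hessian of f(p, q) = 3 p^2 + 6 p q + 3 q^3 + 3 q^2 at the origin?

1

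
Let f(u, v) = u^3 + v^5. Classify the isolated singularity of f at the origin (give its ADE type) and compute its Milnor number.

The Hessian of f at 0 has rank 0. Corank 2; j^3 = u^3 is a perfect cube, so E-series; the 5-jet and mu = 8 give E_8.

Type E_8, Milnor number mu = 8.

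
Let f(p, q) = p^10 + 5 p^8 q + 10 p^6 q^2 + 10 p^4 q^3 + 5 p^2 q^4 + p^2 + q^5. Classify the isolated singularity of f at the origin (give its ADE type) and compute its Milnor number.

Type A_{4}, Milnor number mu = 4.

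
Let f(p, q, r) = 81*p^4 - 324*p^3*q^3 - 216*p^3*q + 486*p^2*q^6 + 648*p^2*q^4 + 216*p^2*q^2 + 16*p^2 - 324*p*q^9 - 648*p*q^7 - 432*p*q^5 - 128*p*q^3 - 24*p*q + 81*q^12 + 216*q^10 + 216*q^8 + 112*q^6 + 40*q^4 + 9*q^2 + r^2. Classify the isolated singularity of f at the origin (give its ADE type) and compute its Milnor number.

Type A_3, Milnor number mu = 3.

The Hessian of f at 0 is [[32, -24, 0], [-24, 18, 0], [0, 0, 2]] with rank 2, so corank 1. A Groebner basis of the Jacobian ideal J(f) in C{p,q,r} is {q^3, p - 3*q/4, r}; counting standard monomials gives mu = 3. Corank 1: A-series; mu = 3 gives A_3.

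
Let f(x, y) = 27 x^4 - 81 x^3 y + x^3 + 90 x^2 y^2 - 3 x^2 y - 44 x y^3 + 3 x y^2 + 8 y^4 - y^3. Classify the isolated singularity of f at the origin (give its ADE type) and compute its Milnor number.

The Hessian of f at 0 has rank 0. Corank 2; j^3 = (x - y)^3 is a perfect cube, so E-series; the 4-jet and mu = 7 give E_7.

Type E_7, Milnor number mu = 7.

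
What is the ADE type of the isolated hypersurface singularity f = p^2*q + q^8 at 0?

D_{9}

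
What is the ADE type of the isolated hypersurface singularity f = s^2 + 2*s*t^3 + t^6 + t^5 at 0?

A_{4}

The Hessian of f at 0 has rank 1. Corank 1: A-series; mu = 4 gives A_4.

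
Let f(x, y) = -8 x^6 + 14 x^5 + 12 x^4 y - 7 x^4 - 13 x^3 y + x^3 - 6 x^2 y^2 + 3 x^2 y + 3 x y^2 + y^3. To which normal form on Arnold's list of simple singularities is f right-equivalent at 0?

E7

The Hessian of f at 0 has rank 0. Corank 2; j^3 = (x + y)^3 is a perfect cube, so E-series; the 4-jet and mu = 7 give E_7.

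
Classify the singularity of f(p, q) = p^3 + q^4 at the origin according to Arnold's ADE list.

The Hessian of f at 0 is [[0, 0], [0, 0]] with rank 0, so corank 2. A Groebner basis of the Jacobian ideal J(f) in C{p,q} is {q^3, p^2}; counting standard monomials gives mu = 6. Corank 2; j^3 = p^3 is a perfect cube, so E-series; the 4-jet and mu = 6 give E_6.

E_{6}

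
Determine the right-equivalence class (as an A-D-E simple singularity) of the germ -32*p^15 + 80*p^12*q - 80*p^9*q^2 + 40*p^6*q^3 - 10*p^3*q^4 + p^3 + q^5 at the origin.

E_8

The Hessian of f at 0 has rank 0. Corank 2; j^3 = p^3 is a perfect cube, so E-series; the 5-jet and mu = 8 give E_8.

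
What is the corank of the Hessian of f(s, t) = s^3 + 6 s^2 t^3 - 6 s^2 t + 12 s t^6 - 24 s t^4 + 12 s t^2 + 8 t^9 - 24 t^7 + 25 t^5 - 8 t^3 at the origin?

2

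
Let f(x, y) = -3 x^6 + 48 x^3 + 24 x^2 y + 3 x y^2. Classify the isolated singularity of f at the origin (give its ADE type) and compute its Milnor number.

The Hessian of f at 0 is [[0, 0], [0, 0]] with rank 0, so corank 2. A Groebner basis of the Jacobian ideal J(f) in C{x,y} is {2048*x*y/3 + y^5 + 512*y^2/3, x*y^2 + y^3/4, x^2 + x*y/4}; counting standard monomials gives mu = 7. Corank 2; j^3 = 3*x*(4*x + y)^2 has shape L^2 M (L != M), so D-series; mu = 7 gives D_7.

Type D_{7}, Milnor number mu = 7.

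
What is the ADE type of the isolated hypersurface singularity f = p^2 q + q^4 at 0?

D_{5}

The Hessian of f at 0 is [[0, 0], [0, 0]] with rank 0, so corank 2. A Groebner basis of the Jacobian ideal J(f) in C{p,q} is {p^3, p^2/4 + q^3, p*q}; counting standard monomials gives mu = 5. Corank 2; j^3 = p^2*q has shape L^2 M (L != M), so D-series; mu = 5 gives D_5.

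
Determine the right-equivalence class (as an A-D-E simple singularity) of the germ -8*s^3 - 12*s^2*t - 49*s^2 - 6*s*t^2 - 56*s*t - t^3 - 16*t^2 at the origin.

A_{2}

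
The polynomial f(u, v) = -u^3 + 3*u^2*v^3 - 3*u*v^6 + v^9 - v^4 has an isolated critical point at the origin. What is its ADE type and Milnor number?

The Hessian of f at 0 is [[0, 0], [0, 0]] with rank 0, so corank 2. A Groebner basis of the Jacobian ideal J(f) in C{u,v} is {v^3, u^2}; counting standard monomials gives mu = 6. Corank 2; j^3 = -u^3 is a perfect cube, so E-series; the 4-jet and mu = 6 give E_6.

Type E6, Milnor number mu = 6.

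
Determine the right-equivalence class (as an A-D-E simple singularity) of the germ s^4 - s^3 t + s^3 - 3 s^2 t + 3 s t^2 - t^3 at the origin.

E_{7}

The Hessian of f at 0 has rank 0. Corank 2; j^3 = (s - t)^3 is a perfect cube, so E-series; the 4-jet and mu = 7 give E_7.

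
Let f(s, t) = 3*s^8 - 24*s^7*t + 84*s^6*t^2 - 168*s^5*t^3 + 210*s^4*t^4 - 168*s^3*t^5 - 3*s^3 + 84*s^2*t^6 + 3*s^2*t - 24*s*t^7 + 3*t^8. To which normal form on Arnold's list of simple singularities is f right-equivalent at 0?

The Hessian of f at 0 is [[0, 0], [0, 0]] with rank 0, so corank 2. A Groebner basis of the Jacobian ideal J(f) in C{s,t} is {s*t/8 + t^7, s*t^2, s^2 - s*t}; counting standard monomials gives mu = 9. Corank 2; j^3 = -3*s^2*(s - t) has shape L^2 M (L != M), so D-series; mu = 9 gives D_9.

D_{9}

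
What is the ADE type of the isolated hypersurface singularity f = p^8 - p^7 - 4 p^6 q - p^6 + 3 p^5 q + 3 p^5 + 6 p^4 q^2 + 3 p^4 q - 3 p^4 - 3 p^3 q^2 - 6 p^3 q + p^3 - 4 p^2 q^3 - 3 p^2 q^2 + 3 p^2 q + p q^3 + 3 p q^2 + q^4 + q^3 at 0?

E_7

The Hessian of f at 0 has rank 0. Corank 2; j^3 = (p + q)^3 is a perfect cube, so E-series; the 4-jet and mu = 7 give E_7.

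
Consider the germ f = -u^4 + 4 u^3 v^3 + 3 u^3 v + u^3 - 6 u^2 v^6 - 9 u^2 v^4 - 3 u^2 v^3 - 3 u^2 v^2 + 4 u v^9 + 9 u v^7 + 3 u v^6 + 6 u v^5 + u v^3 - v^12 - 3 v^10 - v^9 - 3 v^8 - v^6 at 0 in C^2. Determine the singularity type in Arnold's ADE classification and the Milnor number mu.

Type E_{7}, Milnor number mu = 7.

The Hessian of f at 0 is [[0, 0], [0, 0]] with rank 0, so corank 2. A Groebner basis of the Jacobian ideal J(f) in C{u,v} is {3*u^2 + v^4 + v^3, u^3, u^2*v - u^2 - v^3/3, -2*u^2 + u*v^2 - 2*v^3/3}; counting standard monomials gives mu = 7. Corank 2; j^3 = u^3 is a perfect cube, so E-series; the 4-jet and mu = 7 give E_7.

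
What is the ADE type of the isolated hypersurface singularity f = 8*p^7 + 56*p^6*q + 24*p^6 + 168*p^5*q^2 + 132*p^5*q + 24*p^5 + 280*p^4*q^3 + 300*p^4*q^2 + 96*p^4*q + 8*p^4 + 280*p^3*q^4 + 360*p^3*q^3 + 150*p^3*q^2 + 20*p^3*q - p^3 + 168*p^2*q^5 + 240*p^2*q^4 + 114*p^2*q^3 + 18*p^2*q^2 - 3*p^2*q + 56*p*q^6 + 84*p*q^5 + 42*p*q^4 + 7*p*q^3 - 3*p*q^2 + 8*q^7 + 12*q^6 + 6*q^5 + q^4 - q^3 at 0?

E_7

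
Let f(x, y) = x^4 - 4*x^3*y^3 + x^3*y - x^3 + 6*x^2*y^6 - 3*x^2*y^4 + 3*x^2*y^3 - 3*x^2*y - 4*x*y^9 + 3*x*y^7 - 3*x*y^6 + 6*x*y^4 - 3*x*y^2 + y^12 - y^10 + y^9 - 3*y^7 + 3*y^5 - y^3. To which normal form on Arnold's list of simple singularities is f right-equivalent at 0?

E_{7}

The Hessian of f at 0 has rank 0. Corank 2; j^3 = -(x + y)^3 is a perfect cube, so E-series; the 4-jet and mu = 7 give E_7.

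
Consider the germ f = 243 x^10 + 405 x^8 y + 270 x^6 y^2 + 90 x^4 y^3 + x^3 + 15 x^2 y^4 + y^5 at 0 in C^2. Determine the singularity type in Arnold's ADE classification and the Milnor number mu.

Type E8, Milnor number mu = 8.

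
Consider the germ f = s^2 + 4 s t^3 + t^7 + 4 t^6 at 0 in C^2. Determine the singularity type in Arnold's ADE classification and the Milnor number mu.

Type A_{6}, Milnor number mu = 6.

The Hessian of f at 0 is [[2, 0], [0, 0]] with rank 1, so corank 1. A Groebner basis of the Jacobian ideal J(f) in C{s,t} is {s/2 + t^3, s^2}; counting standard monomials gives mu = 6. Corank 1: A-series; mu = 6 gives A_6.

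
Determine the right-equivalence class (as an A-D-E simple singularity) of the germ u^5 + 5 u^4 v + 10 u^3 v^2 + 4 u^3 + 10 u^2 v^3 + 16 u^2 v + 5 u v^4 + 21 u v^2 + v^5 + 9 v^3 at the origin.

D6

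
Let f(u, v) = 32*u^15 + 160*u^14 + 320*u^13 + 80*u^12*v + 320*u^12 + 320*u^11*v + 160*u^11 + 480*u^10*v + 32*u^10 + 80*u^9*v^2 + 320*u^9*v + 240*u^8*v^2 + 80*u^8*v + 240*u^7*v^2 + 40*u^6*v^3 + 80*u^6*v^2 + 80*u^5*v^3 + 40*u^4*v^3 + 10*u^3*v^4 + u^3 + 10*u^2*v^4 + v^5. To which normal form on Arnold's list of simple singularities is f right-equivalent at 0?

E8

The Hessian of f at 0 has rank 0. Corank 2; j^3 = u^3 is a perfect cube, so E-series; the 5-jet and mu = 8 give E_8.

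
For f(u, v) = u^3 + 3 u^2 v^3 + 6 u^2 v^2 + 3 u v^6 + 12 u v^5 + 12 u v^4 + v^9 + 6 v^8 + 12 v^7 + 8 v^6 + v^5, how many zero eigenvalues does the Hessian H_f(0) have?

Hessian at 0 has rank 0.

2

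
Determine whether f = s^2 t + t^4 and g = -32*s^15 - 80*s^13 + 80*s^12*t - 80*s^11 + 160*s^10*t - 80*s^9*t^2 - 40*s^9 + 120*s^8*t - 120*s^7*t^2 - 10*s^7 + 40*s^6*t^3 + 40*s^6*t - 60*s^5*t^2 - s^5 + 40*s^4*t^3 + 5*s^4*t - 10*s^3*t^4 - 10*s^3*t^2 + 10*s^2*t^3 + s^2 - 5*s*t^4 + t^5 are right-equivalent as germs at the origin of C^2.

No.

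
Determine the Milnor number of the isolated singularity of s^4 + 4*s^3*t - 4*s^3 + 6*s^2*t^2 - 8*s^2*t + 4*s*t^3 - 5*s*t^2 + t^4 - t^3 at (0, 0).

5

The Hessian of f at 0 has rank 0. Corank 2; j^3 = -(s + t)*(2*s + t)^2 has shape L^2 M (L != M), so D-series; mu = 5 gives D_5.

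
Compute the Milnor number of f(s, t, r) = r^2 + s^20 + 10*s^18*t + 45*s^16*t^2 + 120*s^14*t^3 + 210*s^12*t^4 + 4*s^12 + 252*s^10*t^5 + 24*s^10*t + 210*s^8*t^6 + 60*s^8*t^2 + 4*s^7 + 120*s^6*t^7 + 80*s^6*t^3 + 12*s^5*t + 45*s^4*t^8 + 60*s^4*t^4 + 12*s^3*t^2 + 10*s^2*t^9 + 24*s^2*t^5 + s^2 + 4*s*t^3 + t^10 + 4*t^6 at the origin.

The Hessian of f at 0 has rank 2. Corank 1: A-series; mu = 9 gives A_9.

9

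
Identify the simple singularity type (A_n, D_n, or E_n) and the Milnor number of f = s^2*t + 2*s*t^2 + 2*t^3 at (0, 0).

Type D4, Milnor number mu = 4.

The Hessian of f at 0 is [[0, 0], [0, 0]] with rank 0, so corank 2. A Groebner basis of the Jacobian ideal J(f) in C{s,t} is {t^3, s^2 + 2*t^2, s*t + t^2}; counting standard monomials gives mu = 4. Corank 2; j^3 = t*(s^2 + 2*s*t + 2*t^2) splits into three distinct lines over C (the quadratic factor has nonzero discriminant), so D_4.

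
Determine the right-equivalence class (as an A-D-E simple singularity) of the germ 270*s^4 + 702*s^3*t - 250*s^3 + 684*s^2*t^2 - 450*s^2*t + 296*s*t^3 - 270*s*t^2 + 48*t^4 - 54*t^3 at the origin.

E_7

The Hessian of f at 0 has rank 0. Corank 2; j^3 = -2*(5*s + 3*t)^3 is a perfect cube, so E-series; the 4-jet and mu = 7 give E_7.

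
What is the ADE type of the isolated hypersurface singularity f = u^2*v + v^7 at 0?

D8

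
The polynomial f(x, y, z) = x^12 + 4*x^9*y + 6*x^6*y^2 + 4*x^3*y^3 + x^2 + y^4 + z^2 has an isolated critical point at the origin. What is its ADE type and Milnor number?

Type A3, Milnor number mu = 3.

The Hessian of f at 0 is [[2, 0, 0], [0, 0, 0], [0, 0, 2]] with rank 2, so corank 1. A Groebner basis of the Jacobian ideal J(f) in C{x,y,z} is {y^3, x, z}; counting standard monomials gives mu = 3. Corank 1: A-series; mu = 3 gives A_3.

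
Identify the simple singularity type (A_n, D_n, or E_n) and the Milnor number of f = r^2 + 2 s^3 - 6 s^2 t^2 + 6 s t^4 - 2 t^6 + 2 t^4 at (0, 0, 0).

Type E_{6}, Milnor number mu = 6.

The Hessian of f at 0 has rank 1. Corank 2; j^3 = 2*s^3 is a perfect cube, so E-series; the 4-jet and mu = 6 give E_6.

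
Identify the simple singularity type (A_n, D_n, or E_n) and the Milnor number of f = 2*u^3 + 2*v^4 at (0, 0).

Type E_6, Milnor number mu = 6.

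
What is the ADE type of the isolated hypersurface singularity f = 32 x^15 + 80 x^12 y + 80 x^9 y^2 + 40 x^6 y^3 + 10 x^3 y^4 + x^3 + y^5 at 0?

The Hessian of f at 0 has rank 0. Corank 2; j^3 = x^3 is a perfect cube, so E-series; the 5-jet and mu = 8 give E_8.

E_{8}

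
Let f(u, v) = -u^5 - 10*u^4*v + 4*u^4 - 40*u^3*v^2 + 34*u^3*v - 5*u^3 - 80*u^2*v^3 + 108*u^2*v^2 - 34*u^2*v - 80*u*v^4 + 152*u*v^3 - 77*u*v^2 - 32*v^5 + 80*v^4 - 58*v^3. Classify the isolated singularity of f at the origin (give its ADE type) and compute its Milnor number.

Type D4, Milnor number mu = 4.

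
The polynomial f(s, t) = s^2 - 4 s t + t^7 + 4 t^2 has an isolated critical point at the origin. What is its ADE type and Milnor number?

Type A_{6}, Milnor number mu = 6.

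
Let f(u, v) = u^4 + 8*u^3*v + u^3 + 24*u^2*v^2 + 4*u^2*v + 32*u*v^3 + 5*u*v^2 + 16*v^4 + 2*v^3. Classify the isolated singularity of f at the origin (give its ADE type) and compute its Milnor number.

Type D_{5}, Milnor number mu = 5.

The Hessian of f at 0 is [[0, 0], [0, 0]] with rank 0, so corank 2. A Groebner basis of the Jacobian ideal J(f) in C{u,v} is {u*v^2 + u*v/4 + v^2/4, -u*v/4 + v^3 - v^2/4, u^2 + 3*u*v + 2*v^2}; counting standard monomials gives mu = 5. Corank 2; j^3 = (u + v)^2*(u + 2*v) has shape L^2 M (L != M), so D-series; mu = 5 gives D_5.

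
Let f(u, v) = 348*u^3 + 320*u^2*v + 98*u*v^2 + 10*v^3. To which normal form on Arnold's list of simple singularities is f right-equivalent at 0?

D_{4}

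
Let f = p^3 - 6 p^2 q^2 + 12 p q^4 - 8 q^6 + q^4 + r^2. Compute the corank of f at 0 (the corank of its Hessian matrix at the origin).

2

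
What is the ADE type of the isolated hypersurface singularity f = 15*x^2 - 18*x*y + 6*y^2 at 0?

A1

The Hessian of f at 0 is [[30, -18], [-18, 12]] with rank 2, so corank 0. A Groebner basis of the Jacobian ideal J(f) in C{x,y} is {x, y}; counting standard monomials gives mu = 1. Corank 0: nondegenerate Morse point, so A_1.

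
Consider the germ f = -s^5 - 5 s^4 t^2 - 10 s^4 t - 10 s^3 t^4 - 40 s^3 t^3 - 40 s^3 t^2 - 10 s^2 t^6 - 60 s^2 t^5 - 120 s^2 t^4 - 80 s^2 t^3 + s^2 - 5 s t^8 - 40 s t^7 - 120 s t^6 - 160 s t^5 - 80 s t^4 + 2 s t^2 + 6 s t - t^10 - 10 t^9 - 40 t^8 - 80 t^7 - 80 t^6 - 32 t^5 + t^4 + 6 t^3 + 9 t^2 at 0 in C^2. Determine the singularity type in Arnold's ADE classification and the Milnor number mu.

The Hessian of f at 0 has rank 1. Corank 1: A-series; mu = 4 gives A_4.

Type A_4, Milnor number mu = 4.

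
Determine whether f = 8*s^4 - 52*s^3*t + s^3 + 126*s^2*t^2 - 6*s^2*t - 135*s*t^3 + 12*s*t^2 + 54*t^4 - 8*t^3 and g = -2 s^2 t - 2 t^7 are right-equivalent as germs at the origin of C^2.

No.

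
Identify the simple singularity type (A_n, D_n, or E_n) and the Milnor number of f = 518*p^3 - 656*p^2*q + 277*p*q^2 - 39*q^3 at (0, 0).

The Hessian of f at 0 is [[0, 0], [0, 0]] with rank 0, so corank 2. A Groebner basis of the Jacobian ideal J(f) in C{p,q} is {q^3, p^2 - 23*q^2/122, p*q - 53*q^2/122}; counting standard monomials gives mu = 4. Corank 2; j^3 = (7*p - 3*q)*(74*p^2 - 62*p*q + 13*q^2) splits into three distinct lines over C (the quadratic factor has nonzero discriminant), so D_4.

Type D_4, Milnor number mu = 4.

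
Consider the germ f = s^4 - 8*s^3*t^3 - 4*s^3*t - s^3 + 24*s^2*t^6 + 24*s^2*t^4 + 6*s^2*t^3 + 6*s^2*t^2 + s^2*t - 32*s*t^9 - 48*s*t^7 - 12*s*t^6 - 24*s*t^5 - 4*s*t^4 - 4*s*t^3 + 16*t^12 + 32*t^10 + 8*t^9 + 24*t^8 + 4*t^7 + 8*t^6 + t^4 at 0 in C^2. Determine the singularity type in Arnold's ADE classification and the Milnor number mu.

Type D_5, Milnor number mu = 5.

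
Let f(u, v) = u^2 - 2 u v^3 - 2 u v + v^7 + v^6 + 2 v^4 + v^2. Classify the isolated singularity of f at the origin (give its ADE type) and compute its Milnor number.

Type A6, Milnor number mu = 6.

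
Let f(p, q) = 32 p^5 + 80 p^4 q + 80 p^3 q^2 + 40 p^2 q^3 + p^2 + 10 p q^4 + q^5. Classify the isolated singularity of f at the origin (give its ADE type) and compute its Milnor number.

The Hessian of f at 0 is [[2, 0], [0, 0]] with rank 1, so corank 1. A Groebner basis of the Jacobian ideal J(f) in C{p,q} is {q^4, p}; counting standard monomials gives mu = 4. Corank 1: A-series; mu = 4 gives A_4.

Type A_4, Milnor number mu = 4.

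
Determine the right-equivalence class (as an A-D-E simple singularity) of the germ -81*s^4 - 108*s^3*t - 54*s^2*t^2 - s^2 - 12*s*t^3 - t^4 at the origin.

The Hessian of f at 0 has rank 1. Corank 1: A-series; mu = 3 gives A_3.

A_3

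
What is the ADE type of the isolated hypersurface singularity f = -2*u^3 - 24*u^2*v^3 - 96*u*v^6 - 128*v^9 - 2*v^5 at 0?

E_{8}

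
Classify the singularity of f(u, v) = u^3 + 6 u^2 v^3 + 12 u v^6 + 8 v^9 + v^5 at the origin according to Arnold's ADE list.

E_{8}

The Hessian of f at 0 has rank 0. Corank 2; j^3 = u^3 is a perfect cube, so E-series; the 5-jet and mu = 8 give E_8.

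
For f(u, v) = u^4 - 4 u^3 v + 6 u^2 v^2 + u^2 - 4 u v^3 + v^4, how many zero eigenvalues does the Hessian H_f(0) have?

1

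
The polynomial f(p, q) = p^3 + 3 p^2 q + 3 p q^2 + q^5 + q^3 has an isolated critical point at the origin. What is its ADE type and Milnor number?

The Hessian of f at 0 has rank 0. Corank 2; j^3 = (p + q)^3 is a perfect cube, so E-series; the 5-jet and mu = 8 give E_8.

Type E_8, Milnor number mu = 8.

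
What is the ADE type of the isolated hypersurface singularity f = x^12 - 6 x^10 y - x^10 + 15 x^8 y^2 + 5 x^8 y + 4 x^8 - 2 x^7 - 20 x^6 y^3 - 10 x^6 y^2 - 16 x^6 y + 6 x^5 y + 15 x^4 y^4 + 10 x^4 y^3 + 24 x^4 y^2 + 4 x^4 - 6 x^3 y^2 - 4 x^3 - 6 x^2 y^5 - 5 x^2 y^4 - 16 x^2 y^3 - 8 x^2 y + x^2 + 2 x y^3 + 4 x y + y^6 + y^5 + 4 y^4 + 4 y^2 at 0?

The Hessian of f at 0 has rank 1. Corank 1: A-series; mu = 4 gives A_4.

A4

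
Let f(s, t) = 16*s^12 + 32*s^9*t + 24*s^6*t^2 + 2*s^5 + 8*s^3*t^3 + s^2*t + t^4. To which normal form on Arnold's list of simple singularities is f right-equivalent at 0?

D5

The Hessian of f at 0 has rank 0. Corank 2; j^3 = s^2*t has shape L^2 M (L != M), so D-series; mu = 5 gives D_5.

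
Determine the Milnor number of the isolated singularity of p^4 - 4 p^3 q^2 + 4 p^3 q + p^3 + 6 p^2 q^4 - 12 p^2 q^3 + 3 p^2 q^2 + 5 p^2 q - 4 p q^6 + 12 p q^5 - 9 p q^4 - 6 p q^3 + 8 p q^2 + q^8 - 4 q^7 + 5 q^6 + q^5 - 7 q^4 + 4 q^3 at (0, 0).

5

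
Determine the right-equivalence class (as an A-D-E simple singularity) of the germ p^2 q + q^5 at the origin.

The Hessian of f at 0 has rank 0. Corank 2; j^3 = p^2*q has shape L^2 M (L != M), so D-series; mu = 6 gives D_6.

D_6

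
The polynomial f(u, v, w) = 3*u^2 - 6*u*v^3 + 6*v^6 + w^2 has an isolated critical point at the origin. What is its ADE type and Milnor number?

The Hessian of f at 0 has rank 2. Corank 1: A-series; mu = 5 gives A_5.

Type A_{5}, Milnor number mu = 5.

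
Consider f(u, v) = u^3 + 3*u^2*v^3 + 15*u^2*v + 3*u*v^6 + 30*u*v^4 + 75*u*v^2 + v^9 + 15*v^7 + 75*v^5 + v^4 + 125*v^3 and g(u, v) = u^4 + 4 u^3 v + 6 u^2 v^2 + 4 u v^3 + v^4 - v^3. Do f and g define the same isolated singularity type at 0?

The Hessian of f at 0 has rank 0. Corank 2; j^3 = (u + 5*v)^3 is a perfect cube, so E-series; the 4-jet and mu = 6 give E_6. The Hessian of g at 0 has rank 0. Corank 2; j^3 = -v^3 is a perfect cube, so E-series; the 4-jet and mu = 6 give E_6. Both have type E_6, hence right-equivalent.

Yes.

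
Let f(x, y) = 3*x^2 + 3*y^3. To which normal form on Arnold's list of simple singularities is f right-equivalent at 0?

A2

The Hessian of f at 0 is [[6, 0], [0, 0]] with rank 1, so corank 1. A Groebner basis of the Jacobian ideal J(f) in C{x,y} is {y^2, x}; counting standard monomials gives mu = 2. Corank 1: A-series; mu = 2 gives A_2.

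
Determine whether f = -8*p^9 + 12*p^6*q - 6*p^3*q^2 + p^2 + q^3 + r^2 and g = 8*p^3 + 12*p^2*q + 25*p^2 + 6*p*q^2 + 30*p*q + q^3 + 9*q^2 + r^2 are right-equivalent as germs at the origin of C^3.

The Hessian of f at 0 is [[2, 0, 0], [0, 0, 0], [0, 0, 2]] with rank 2, so corank 1. A Groebner basis of the Jacobian ideal J(f) in C{p,q,r} is {q^2, p, r}; counting standard monomials gives mu = 2. Corank 1: A-series; mu = 2 gives A_2. The Hessian of g at 0 is [[50, 30, 0], [30, 18, 0], [0, 0, 2]] with rank 2, so corank 1. A Groebner basis of the Jacobian ideal J(g) in C{p,q,r} is {q^2, p + 3*q/5, r}; counting standard monomials gives mu = 2. Corank 1: A-series; mu = 2 gives A_2. Both have type A_2, hence right-equivalent.

Yes.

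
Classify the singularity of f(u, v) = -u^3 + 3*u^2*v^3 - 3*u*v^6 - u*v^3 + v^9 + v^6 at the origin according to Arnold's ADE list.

The Hessian of f at 0 is [[0, 0], [0, 0]] with rank 0, so corank 2. A Groebner basis of the Jacobian ideal J(f) in C{u,v} is {u^3, u*v^2, 3*u^2 + v^3}; counting standard monomials gives mu = 7. Corank 2; j^3 = -u^3 is a perfect cube, so E-series; the 4-jet and mu = 7 give E_7.

E_{7}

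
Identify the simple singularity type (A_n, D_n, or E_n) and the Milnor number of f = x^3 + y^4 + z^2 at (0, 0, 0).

Type E_6, Milnor number mu = 6.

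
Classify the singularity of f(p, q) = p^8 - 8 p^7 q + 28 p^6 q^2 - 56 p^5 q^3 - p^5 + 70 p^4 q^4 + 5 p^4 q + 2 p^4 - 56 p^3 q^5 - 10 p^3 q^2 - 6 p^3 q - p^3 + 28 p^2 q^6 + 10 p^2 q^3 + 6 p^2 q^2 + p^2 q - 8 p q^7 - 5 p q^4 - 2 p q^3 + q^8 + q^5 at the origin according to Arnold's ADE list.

D9

The Hessian of f at 0 has rank 0. Corank 2; j^3 = -p^2*(p - q) has shape L^2 M (L != M), so D-series; mu = 9 gives D_9.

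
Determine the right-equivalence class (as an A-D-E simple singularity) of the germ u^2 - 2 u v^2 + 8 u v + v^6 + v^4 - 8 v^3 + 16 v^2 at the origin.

A5

The Hessian of f at 0 has rank 1. Corank 1: A-series; mu = 5 gives A_5.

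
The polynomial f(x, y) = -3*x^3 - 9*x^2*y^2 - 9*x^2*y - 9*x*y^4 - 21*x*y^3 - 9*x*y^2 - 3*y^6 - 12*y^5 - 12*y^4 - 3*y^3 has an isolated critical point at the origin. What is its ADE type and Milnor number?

Type E7, Milnor number mu = 7.

The Hessian of f at 0 has rank 0. Corank 2; j^3 = -3*(x + y)^3 is a perfect cube, so E-series; the 4-jet and mu = 7 give E_7.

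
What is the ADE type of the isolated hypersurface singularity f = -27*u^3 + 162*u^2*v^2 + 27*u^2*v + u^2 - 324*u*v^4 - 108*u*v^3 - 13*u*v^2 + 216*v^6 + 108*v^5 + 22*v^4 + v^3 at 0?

The Hessian of f at 0 has rank 1. Corank 1: A-series; mu = 2 gives A_2.

A_{2}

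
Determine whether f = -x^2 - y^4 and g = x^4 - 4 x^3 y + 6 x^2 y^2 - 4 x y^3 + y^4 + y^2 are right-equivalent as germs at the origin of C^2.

Yes.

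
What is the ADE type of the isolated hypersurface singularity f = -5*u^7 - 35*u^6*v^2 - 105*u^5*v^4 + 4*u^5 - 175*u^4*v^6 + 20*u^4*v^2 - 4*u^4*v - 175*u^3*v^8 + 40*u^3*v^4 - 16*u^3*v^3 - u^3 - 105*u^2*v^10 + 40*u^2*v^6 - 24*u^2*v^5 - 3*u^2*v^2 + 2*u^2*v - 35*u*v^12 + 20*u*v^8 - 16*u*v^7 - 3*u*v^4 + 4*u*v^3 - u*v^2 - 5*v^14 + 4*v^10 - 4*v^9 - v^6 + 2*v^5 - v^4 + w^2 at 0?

D_8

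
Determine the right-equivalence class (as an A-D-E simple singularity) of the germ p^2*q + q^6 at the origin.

D7

The Hessian of f at 0 has rank 0. Corank 2; j^3 = p^2*q has shape L^2 M (L != M), so D-series; mu = 7 gives D_7.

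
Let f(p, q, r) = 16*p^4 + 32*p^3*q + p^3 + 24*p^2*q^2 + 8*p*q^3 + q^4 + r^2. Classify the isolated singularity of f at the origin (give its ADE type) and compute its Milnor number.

Type E6, Milnor number mu = 6.

The Hessian of f at 0 has rank 1. Corank 2; j^3 = p^3 is a perfect cube, so E-series; the 4-jet and mu = 6 give E_6.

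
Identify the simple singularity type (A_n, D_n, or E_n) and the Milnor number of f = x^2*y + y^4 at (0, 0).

Type D5, Milnor number mu = 5.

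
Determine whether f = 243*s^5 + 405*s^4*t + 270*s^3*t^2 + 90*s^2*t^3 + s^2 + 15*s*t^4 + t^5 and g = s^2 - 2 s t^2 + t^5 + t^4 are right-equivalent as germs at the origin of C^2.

The Hessian of f at 0 has rank 1. Corank 1: A-series; mu = 4 gives A_4. The Hessian of g at 0 has rank 1. Corank 1: A-series; mu = 4 gives A_4. Both have type A_4, hence right-equivalent.

Yes.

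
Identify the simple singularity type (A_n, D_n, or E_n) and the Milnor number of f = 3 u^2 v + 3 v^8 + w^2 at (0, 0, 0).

Type D9, Milnor number mu = 9.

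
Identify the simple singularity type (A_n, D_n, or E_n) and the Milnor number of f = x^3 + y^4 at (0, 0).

Type E_6, Milnor number mu = 6.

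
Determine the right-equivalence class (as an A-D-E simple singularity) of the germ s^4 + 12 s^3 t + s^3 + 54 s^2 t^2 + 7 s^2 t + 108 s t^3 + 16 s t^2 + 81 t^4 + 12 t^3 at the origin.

D5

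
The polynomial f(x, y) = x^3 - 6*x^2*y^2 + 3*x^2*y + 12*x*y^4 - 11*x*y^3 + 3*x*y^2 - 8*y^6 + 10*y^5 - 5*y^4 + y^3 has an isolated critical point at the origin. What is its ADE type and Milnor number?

Type E_7, Milnor number mu = 7.

The Hessian of f at 0 is [[0, 0], [0, 0]] with rank 0, so corank 2. A Groebner basis of the Jacobian ideal J(f) in C{x,y} is {-x^2/4 - x*y/2 + y^4 - y^3/12 - y^2/4, x^3 - 7*x^2/4 - 7*x*y/2 + 5*y^3/12 - 7*y^2/4, x^2*y + 13*x^2/12 + 13*x*y/6 - 23*y^3/36 + 13*y^2/12, -x^2/2 + x*y^2 - x*y + 5*y^3/6 - y^2/2}; counting standard monomials gives mu = 7. Corank 2; j^3 = (x + y)^3 is a perfect cube, so E-series; the 4-jet and mu = 7 give E_7.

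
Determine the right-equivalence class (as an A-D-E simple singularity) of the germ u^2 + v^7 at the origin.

The Hessian of f at 0 is [[2, 0], [0, 0]] with rank 1, so corank 1. A Groebner basis of the Jacobian ideal J(f) in C{u,v} is {v^6, u}; counting standard monomials gives mu = 6. Corank 1: A-series; mu = 6 gives A_6.

A6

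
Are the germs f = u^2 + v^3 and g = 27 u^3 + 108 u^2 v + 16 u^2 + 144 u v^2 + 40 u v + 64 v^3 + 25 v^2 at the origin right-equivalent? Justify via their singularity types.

Yes.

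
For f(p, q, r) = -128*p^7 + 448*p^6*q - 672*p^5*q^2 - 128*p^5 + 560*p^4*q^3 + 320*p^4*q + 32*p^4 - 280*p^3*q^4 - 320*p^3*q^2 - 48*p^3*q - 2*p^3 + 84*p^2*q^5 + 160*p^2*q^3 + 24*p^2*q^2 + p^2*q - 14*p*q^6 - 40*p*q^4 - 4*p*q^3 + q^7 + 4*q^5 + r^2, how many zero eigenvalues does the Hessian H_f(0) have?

2

The Hessian at 0 is [[0, 0, 0], [0, 0, 0], [0, 0, 2]] of rank 1; hence corank 2.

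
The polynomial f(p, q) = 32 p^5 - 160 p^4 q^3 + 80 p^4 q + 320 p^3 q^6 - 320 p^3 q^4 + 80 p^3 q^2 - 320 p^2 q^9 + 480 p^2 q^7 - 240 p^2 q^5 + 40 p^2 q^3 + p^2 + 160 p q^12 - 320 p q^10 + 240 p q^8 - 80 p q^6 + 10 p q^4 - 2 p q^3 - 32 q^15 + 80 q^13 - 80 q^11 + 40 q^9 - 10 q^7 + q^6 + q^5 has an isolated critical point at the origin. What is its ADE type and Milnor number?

The Hessian of f at 0 has rank 1. Corank 1: A-series; mu = 4 gives A_4.

Type A4, Milnor number mu = 4.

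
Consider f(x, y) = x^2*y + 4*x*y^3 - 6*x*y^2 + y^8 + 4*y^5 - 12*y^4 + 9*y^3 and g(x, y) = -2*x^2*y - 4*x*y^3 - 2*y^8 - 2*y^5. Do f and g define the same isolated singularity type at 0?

The Hessian of f at 0 has rank 0. Corank 2; j^3 = y*(x - 3*y)^2 has shape L^2 M (L != M), so D-series; mu = 9 gives D_9. The Hessian of g at 0 has rank 0. Corank 2; j^3 = -2*x^2*y has shape L^2 M (L != M), so D-series; mu = 9 gives D_9. Both have type D_9, hence right-equivalent.

Yes.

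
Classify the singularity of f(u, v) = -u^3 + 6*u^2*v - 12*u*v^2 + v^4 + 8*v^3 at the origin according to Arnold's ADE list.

E_{6}

The Hessian of f at 0 has rank 0. Corank 2; j^3 = -(u - 2*v)^3 is a perfect cube, so E-series; the 4-jet and mu = 6 give E_6.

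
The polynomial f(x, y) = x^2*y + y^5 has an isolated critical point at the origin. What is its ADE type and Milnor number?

The Hessian of f at 0 is [[0, 0], [0, 0]] with rank 0, so corank 2. A Groebner basis of the Jacobian ideal J(f) in C{x,y} is {x^2/5 + y^4, x^3, x*y}; counting standard monomials gives mu = 6. Corank 2; j^3 = x^2*y has shape L^2 M (L != M), so D-series; mu = 6 gives D_6.

Type D_6, Milnor number mu = 6.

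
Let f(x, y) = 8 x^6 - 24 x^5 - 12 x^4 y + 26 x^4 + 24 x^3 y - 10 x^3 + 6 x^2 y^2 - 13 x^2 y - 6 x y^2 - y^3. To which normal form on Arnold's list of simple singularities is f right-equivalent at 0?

The Hessian of f at 0 is [[0, 0], [0, 0]] with rank 0, so corank 2. A Groebner basis of the Jacobian ideal J(f) in C{x,y} is {y^3, x^2 - 3*y^2/11, x*y + 6*y^2/11}; counting standard monomials gives mu = 4. Corank 2; j^3 = -(2*x + y)*(5*x^2 + 4*x*y + y^2) splits into three distinct lines over C (the quadratic factor has nonzero discriminant), so D_4.

D4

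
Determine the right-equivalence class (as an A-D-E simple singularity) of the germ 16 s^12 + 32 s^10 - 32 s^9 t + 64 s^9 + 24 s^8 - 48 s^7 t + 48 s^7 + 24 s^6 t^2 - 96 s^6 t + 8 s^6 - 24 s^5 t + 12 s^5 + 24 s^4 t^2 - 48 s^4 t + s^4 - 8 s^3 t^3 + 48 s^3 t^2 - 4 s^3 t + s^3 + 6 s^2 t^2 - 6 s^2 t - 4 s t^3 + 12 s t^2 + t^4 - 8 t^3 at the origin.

E_6

The Hessian of f at 0 has rank 0. Corank 2; j^3 = (s - 2*t)^3 is a perfect cube, so E-series; the 4-jet and mu = 6 give E_6.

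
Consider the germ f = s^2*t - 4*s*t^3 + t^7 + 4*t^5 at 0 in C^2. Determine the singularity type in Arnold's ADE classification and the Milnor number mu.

Type D_{8}, Milnor number mu = 8.

The Hessian of f at 0 has rank 0. Corank 2; j^3 = s^2*t has shape L^2 M (L != M), so D-series; mu = 8 gives D_8.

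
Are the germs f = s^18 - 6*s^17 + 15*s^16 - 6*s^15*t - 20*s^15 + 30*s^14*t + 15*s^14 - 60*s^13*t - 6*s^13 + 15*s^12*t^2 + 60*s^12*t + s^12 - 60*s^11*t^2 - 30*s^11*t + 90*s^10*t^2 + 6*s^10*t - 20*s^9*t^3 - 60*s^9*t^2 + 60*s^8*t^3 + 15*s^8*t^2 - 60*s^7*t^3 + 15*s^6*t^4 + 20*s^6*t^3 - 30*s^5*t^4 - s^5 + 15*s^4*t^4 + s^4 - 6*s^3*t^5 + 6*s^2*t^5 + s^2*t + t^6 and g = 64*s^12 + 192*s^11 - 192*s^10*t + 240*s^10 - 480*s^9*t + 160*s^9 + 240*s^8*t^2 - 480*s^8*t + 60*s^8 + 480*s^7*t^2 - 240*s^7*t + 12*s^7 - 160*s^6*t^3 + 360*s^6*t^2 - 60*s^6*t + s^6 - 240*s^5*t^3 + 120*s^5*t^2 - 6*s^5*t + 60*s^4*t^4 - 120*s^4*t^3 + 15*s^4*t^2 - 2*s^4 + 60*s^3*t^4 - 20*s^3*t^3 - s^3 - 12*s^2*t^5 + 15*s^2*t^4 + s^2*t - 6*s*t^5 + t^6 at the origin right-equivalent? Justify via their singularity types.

Yes.

The Hessian of f at 0 has rank 0. Corank 2; j^3 = s^2*t has shape L^2 M (L != M), so D-series; mu = 7 gives D_7. The Hessian of g at 0 has rank 0. Corank 2; j^3 = -s^2*(s - t) has shape L^2 M (L != M), so D-series; mu = 7 gives D_7. Both have type D_7, hence right-equivalent.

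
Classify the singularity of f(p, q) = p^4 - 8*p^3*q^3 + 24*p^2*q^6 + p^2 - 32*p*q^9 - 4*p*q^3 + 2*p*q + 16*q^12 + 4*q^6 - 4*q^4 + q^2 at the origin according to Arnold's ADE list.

A3

The Hessian of f at 0 has rank 1. Corank 1: A-series; mu = 3 gives A_3.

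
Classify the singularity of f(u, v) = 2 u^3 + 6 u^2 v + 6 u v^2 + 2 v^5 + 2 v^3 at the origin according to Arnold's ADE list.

The Hessian of f at 0 has rank 0. Corank 2; j^3 = 2*(u + v)^3 is a perfect cube, so E-series; the 5-jet and mu = 8 give E_8.

E_8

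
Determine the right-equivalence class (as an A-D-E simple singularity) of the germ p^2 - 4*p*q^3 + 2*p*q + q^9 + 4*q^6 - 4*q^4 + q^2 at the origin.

A8

The Hessian of f at 0 has rank 1. Corank 1: A-series; mu = 8 gives A_8.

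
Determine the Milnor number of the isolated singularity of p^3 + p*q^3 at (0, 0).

7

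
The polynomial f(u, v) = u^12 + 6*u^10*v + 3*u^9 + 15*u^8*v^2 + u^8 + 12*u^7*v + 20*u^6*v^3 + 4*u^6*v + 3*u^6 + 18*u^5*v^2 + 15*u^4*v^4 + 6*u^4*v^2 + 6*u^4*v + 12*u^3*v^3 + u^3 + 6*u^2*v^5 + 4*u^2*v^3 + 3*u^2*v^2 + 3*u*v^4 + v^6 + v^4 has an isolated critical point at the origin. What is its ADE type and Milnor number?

Type E6, Milnor number mu = 6.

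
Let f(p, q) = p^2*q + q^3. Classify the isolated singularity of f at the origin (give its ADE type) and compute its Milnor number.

The Hessian of f at 0 is [[0, 0], [0, 0]] with rank 0, so corank 2. A Groebner basis of the Jacobian ideal J(f) in C{p,q} is {q^3, p^2 + 3*q^2, p*q}; counting standard monomials gives mu = 4. Corank 2; j^3 = q*(p^2 + q^2) splits into three distinct lines over C (the quadratic factor has nonzero discriminant), so D_4.

Type D_4, Milnor number mu = 4.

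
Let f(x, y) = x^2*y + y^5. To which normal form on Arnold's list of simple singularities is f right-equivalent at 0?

D_{6}

The Hessian of f at 0 is [[0, 0], [0, 0]] with rank 0, so corank 2. A Groebner basis of the Jacobian ideal J(f) in C{x,y} is {x^2/5 + y^4, x^3, x*y}; counting standard monomials gives mu = 6. Corank 2; j^3 = x^2*y has shape L^2 M (L != M), so D-series; mu = 6 gives D_6.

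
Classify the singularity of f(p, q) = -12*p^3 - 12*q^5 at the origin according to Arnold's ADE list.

E8

The Hessian of f at 0 has rank 0. Corank 2; j^3 = -12*p^3 is a perfect cube, so E-series; the 5-jet and mu = 8 give E_8.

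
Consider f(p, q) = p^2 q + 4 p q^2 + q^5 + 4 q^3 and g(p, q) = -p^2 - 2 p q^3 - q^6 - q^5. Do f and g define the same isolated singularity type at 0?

No.

The Hessian of f at 0 has rank 0. Corank 2; j^3 = q*(p + 2*q)^2 has shape L^2 M (L != M), so D-series; mu = 6 gives D_6. The Hessian of g at 0 has rank 1. Corank 1: A-series; mu = 4 gives A_4. f is D_6 but g is A_4, hence not right-equivalent.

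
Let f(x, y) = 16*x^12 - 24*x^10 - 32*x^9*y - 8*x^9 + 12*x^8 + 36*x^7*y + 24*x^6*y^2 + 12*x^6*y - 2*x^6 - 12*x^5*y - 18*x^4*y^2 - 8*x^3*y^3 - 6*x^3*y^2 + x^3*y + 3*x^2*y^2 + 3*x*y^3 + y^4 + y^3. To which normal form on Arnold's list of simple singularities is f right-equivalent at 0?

The Hessian of f at 0 has rank 0. Corank 2; j^3 = y^3 is a perfect cube, so E-series; the 4-jet and mu = 7 give E_7.

E_7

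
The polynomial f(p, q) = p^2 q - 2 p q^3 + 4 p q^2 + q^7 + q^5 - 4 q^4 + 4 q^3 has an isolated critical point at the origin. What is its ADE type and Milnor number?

Type D_{8}, Milnor number mu = 8.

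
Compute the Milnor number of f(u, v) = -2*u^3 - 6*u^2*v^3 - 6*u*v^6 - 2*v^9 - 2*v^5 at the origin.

8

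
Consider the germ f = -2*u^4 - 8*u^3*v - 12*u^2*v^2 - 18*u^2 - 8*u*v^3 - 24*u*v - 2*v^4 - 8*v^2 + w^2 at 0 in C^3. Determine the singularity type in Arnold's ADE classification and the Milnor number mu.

Type A_{3}, Milnor number mu = 3.

The Hessian of f at 0 is [[-36, -24, 0], [-24, -16, 0], [0, 0, 2]] with rank 2, so corank 1. A Groebner basis of the Jacobian ideal J(f) in C{u,v,w} is {v^3, u + 2*v/3, w}; counting standard monomials gives mu = 3. Corank 1: A-series; mu = 3 gives A_3.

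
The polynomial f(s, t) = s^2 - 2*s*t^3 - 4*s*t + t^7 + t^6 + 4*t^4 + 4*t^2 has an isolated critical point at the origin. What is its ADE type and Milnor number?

Type A6, Milnor number mu = 6.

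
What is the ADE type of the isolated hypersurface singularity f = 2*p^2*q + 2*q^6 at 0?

D7

The Hessian of f at 0 has rank 0. Corank 2; j^3 = 2*p^2*q has shape L^2 M (L != M), so D-series; mu = 7 gives D_7.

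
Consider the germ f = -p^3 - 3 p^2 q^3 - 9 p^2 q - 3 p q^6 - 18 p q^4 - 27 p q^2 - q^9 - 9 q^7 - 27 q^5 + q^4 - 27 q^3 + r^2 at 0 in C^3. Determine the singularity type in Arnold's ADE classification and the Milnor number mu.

The Hessian of f at 0 has rank 1. Corank 2; j^3 = -(p + 3*q)^3 is a perfect cube, so E-series; the 4-jet and mu = 6 give E_6.

Type E6, Milnor number mu = 6.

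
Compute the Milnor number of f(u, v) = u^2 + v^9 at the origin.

The Hessian of f at 0 is [[2, 0], [0, 0]] with rank 1, so corank 1. A Groebner basis of the Jacobian ideal J(f) in C{u,v} is {v^8, u}; counting standard monomials gives mu = 8. Corank 1: A-series; mu = 8 gives A_8.

8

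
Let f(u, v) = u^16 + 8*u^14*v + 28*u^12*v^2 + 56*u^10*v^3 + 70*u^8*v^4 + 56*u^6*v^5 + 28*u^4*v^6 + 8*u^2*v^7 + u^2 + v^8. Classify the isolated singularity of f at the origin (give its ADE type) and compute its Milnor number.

Type A7, Milnor number mu = 7.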